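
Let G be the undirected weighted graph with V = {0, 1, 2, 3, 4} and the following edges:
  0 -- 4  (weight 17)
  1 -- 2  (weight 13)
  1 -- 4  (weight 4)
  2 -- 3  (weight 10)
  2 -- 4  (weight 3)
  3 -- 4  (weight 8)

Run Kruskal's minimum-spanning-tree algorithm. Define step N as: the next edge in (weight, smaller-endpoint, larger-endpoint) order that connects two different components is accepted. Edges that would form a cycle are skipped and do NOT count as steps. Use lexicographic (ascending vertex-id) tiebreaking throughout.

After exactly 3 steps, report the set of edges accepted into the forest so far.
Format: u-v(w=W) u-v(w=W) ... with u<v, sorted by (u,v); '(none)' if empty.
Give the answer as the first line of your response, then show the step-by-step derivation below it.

1-4(w=4) 2-4(w=3) 3-4(w=8)

step 1: add edge 2-4 (w=3); MST = {2-4(w=3)}
step 2: add edge 1-4 (w=4); MST = {1-4(w=4) 2-4(w=3)}
step 3: add edge 3-4 (w=8); MST = {1-4(w=4) 2-4(w=3) 3-4(w=8)}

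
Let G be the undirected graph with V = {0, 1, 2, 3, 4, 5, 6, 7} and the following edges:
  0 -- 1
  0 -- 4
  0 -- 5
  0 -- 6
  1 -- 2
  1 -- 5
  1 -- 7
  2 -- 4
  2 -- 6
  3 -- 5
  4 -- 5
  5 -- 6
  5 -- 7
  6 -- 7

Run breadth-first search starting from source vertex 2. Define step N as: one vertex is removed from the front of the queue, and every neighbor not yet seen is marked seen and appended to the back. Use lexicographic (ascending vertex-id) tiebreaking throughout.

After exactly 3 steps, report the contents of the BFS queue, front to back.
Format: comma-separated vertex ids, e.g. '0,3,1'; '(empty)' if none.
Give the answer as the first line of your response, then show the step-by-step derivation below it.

6,0,5,7

step 1: dequeue 2; queue=[1,4,6]; order=2
step 2: dequeue 1; queue=[4,6,0,5,7]; order=2,1
step 3: dequeue 4; queue=[6,0,5,7]; order=2,1,4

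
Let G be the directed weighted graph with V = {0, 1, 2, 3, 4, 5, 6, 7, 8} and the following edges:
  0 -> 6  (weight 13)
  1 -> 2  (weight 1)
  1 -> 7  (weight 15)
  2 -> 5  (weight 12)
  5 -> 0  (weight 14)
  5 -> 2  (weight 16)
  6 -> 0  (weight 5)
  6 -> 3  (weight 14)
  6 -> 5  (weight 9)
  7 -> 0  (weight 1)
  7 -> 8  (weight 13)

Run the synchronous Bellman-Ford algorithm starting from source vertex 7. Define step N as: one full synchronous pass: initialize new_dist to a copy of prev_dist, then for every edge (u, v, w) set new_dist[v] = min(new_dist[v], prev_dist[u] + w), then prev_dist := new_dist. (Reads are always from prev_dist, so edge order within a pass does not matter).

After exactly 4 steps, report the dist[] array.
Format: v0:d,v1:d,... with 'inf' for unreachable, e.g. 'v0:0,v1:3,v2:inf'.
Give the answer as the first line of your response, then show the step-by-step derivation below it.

v0:1,v1:inf,v2:39,v3:28,v4:inf,v5:23,v6:14,v7:0,v8:13

step 1: dist = v0:1,v1:inf,v2:inf,v3:inf,v4:inf,v5:inf,v6:inf,v7:0,v8:13
step 2: dist = v0:1,v1:inf,v2:inf,v3:inf,v4:inf,v5:inf,v6:14,v7:0,v8:13
step 3: dist = v0:1,v1:inf,v2:inf,v3:28,v4:inf,v5:23,v6:14,v7:0,v8:13
step 4: dist = v0:1,v1:inf,v2:39,v3:28,v4:inf,v5:23,v6:14,v7:0,v8:13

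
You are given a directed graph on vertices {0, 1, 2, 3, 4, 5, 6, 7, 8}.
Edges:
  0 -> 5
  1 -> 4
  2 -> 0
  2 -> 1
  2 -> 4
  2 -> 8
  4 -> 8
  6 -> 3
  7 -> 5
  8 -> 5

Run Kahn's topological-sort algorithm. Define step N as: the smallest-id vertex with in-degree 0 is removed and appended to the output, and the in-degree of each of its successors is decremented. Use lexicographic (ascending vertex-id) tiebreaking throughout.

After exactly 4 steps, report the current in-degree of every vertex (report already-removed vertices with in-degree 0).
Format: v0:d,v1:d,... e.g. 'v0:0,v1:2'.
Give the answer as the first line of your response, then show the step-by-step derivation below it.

v0:0,v1:0,v2:0,v3:1,v4:0,v5:2,v6:0,v7:0,v8:0

step 1: output 2; order=[2]; indeg=(0,0,0,1,1,3,0,0,1)
step 2: output 0; order=[2,0]; indeg=(0,0,0,1,1,2,0,0,1)
step 3: output 1; order=[2,0,1]; indeg=(0,0,0,1,0,2,0,0,1)
step 4: output 4; order=[2,0,1,4]; indeg=(0,0,0,1,0,2,0,0,0)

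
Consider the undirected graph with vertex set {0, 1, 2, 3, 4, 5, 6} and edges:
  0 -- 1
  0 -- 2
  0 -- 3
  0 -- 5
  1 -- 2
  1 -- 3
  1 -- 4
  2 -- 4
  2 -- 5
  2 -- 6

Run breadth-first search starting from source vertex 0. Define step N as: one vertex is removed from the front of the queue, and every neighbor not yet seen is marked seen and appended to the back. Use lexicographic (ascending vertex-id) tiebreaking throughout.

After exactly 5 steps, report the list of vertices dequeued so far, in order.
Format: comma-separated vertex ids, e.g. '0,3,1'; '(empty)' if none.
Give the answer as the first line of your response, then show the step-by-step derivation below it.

0,1,2,3,5

step 1: dequeue 0; queue=[1,2,3,5]; order=0
step 2: dequeue 1; queue=[2,3,5,4]; order=0,1
step 3: dequeue 2; queue=[3,5,4,6]; order=0,1,2
step 4: dequeue 3; queue=[5,4,6]; order=0,1,2,3
step 5: dequeue 5; queue=[4,6]; order=0,1,2,3,5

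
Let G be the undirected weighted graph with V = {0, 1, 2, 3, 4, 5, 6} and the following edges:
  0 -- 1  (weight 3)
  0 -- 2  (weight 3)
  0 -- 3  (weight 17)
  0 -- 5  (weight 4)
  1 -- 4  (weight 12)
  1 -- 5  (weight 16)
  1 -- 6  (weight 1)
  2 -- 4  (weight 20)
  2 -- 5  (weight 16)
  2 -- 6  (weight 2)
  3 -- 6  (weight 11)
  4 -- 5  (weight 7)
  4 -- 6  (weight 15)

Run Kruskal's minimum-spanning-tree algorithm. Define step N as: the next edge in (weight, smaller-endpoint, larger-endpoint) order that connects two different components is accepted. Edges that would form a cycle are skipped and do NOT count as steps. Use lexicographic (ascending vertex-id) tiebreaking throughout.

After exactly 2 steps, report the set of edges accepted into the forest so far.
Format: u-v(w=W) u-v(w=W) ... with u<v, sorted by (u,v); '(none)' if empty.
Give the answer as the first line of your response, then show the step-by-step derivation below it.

1-6(w=1) 2-6(w=2)

step 1: add edge 1-6 (w=1); MST = {1-6(w=1)}
step 2: add edge 2-6 (w=2); MST = {1-6(w=1) 2-6(w=2)}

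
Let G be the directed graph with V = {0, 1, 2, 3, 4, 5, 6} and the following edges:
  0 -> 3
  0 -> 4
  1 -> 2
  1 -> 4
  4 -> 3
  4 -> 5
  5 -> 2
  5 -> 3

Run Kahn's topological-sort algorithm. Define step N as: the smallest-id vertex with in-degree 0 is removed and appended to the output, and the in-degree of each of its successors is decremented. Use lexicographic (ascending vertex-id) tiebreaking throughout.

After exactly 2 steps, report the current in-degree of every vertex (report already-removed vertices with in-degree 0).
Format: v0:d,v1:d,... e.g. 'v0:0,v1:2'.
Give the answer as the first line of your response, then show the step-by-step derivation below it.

v0:0,v1:0,v2:1,v3:2,v4:0,v5:1,v6:0

step 1: output 0; order=[0]; indeg=(0,0,2,2,1,1,0)
step 2: output 1; order=[0,1]; indeg=(0,0,1,2,0,1,0)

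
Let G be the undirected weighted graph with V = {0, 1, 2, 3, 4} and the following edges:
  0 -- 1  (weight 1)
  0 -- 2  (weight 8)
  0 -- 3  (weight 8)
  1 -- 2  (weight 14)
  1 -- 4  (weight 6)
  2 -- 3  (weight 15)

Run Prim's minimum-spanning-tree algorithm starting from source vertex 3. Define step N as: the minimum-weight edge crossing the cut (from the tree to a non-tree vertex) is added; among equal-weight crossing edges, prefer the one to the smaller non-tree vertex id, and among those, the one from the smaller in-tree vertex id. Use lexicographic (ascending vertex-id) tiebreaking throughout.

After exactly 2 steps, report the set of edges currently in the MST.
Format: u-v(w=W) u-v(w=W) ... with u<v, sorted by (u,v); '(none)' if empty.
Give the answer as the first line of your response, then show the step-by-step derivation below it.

0-1(w=1) 0-3(w=8)

step 1: add edge 0-3 (w=8); MST = {0-3(w=8)}
step 2: add edge 0-1 (w=1); MST = {0-1(w=1) 0-3(w=8)}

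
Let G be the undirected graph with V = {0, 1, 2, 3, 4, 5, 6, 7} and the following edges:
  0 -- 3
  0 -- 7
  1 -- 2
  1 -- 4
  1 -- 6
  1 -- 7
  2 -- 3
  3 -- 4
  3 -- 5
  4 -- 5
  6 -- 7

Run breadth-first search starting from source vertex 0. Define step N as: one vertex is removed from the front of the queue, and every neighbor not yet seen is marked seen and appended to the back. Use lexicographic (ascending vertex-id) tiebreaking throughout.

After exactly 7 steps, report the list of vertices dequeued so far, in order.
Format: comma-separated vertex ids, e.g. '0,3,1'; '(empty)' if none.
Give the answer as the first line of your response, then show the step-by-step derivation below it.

0,3,7,2,4,5,1

step 1: dequeue 0; queue=[3,7]; order=0
step 2: dequeue 3; queue=[7,2,4,5]; order=0,3
step 3: dequeue 7; queue=[2,4,5,1,6]; order=0,3,7
step 4: dequeue 2; queue=[4,5,1,6]; order=0,3,7,2
step 5: dequeue 4; queue=[5,1,6]; order=0,3,7,2,4
step 6: dequeue 5; queue=[1,6]; order=0,3,7,2,4,5
step 7: dequeue 1; queue=[6]; order=0,3,7,2,4,5,1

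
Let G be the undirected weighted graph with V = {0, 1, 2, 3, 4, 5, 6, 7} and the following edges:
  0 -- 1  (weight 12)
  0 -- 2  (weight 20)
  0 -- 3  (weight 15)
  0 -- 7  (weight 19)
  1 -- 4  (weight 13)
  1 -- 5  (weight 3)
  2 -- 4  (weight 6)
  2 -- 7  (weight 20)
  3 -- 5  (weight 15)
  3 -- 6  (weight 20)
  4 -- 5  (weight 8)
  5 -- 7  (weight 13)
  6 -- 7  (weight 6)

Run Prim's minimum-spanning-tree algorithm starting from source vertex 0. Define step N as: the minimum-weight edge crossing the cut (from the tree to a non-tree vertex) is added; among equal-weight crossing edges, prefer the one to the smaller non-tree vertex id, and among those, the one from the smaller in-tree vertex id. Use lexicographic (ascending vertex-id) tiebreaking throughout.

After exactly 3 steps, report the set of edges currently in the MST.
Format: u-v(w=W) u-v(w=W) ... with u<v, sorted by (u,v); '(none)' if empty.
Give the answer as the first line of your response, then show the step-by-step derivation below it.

0-1(w=12) 1-5(w=3) 4-5(w=8)

step 1: add edge 0-1 (w=12); MST = {0-1(w=12)}
step 2: add edge 1-5 (w=3); MST = {0-1(w=12) 1-5(w=3)}
step 3: add edge 4-5 (w=8); MST = {0-1(w=12) 1-5(w=3) 4-5(w=8)}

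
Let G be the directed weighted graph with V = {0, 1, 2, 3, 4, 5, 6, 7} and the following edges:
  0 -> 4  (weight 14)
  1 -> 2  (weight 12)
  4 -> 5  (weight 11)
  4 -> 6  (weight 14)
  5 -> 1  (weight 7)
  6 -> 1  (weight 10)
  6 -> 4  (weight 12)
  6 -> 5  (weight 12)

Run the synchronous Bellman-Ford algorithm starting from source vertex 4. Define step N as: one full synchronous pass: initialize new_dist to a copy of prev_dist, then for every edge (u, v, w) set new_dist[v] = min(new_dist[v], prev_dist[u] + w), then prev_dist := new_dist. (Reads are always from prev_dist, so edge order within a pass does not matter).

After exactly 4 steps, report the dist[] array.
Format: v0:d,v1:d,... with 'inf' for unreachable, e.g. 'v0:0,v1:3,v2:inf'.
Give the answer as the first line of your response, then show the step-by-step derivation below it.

v0:inf,v1:18,v2:30,v3:inf,v4:0,v5:11,v6:14,v7:inf

step 1: dist = v0:inf,v1:inf,v2:inf,v3:inf,v4:0,v5:11,v6:14,v7:inf
step 2: dist = v0:inf,v1:18,v2:inf,v3:inf,v4:0,v5:11,v6:14,v7:inf
step 3: dist = v0:inf,v1:18,v2:30,v3:inf,v4:0,v5:11,v6:14,v7:inf
step 4: dist = v0:inf,v1:18,v2:30,v3:inf,v4:0,v5:11,v6:14,v7:inf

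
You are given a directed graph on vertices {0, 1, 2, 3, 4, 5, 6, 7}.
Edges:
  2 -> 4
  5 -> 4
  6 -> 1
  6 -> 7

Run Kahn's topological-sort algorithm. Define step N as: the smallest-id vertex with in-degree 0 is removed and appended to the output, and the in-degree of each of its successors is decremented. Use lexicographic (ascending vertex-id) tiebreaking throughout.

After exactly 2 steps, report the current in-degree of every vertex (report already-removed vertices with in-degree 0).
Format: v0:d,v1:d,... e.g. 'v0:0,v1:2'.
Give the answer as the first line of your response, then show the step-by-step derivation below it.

v0:0,v1:1,v2:0,v3:0,v4:1,v5:0,v6:0,v7:1

step 1: output 0; order=[0]; indeg=(0,1,0,0,2,0,0,1)
step 2: output 2; order=[0,2]; indeg=(0,1,0,0,1,0,0,1)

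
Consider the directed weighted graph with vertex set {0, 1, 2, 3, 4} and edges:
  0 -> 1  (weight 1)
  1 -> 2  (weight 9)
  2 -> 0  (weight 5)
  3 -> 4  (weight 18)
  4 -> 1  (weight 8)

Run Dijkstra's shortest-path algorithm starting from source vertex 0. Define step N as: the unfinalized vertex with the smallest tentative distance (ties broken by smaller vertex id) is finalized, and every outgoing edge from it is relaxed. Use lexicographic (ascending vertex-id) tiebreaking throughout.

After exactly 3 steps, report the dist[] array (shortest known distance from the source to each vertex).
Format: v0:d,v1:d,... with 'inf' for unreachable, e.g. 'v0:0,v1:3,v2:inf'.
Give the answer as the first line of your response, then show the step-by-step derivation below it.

v0:0,v1:1,v2:10,v3:inf,v4:inf

step 1: dist = v0:0,v1:1,v2:inf,v3:inf,v4:inf
step 2: dist = v0:0,v1:1,v2:10,v3:inf,v4:inf
step 3: dist = v0:0,v1:1,v2:10,v3:inf,v4:inf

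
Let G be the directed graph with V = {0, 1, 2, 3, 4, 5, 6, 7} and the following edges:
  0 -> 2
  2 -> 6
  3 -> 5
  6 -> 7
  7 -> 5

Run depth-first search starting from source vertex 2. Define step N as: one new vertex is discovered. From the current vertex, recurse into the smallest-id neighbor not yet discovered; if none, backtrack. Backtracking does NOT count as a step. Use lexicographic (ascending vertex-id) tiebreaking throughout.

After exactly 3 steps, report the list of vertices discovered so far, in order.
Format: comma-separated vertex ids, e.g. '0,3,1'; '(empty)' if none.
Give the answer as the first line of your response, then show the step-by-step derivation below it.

2,6,7

step 1: discover 2; path=2; order=2
step 2: discover 6; path=2>6; order=2,6
step 3: discover 7; path=2>6>7; order=2,6,7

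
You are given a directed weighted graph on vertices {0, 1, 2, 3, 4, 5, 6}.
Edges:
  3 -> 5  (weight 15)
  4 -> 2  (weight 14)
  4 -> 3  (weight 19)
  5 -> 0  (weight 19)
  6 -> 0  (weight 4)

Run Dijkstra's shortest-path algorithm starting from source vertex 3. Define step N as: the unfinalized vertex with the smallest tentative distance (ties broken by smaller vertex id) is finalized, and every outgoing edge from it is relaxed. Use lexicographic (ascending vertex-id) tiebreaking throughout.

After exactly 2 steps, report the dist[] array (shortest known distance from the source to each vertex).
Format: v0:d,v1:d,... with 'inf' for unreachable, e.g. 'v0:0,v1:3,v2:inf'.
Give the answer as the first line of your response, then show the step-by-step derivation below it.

v0:34,v1:inf,v2:inf,v3:0,v4:inf,v5:15,v6:inf

step 1: dist = v0:inf,v1:inf,v2:inf,v3:0,v4:inf,v5:15,v6:inf
step 2: dist = v0:34,v1:inf,v2:inf,v3:0,v4:inf,v5:15,v6:inf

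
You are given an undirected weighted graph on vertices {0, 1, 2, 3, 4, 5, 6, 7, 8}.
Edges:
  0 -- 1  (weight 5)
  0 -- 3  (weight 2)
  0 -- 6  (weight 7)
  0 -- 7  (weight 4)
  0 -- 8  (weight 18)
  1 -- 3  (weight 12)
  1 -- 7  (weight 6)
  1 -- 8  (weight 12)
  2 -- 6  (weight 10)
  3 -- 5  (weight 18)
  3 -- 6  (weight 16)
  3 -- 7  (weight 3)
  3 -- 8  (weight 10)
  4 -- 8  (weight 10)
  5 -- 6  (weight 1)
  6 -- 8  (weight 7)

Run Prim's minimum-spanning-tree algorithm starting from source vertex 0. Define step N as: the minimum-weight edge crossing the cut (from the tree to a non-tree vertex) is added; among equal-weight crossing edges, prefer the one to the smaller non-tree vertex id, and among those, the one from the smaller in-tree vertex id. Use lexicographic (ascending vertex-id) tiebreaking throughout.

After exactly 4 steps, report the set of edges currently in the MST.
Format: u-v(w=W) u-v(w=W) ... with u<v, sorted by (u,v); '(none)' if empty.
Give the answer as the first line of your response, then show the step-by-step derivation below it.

0-1(w=5) 0-3(w=2) 0-6(w=7) 3-7(w=3)

step 1: add edge 0-3 (w=2); MST = {0-3(w=2)}
step 2: add edge 3-7 (w=3); MST = {0-3(w=2) 3-7(w=3)}
step 3: add edge 0-1 (w=5); MST = {0-1(w=5) 0-3(w=2) 3-7(w=3)}
step 4: add edge 0-6 (w=7); MST = {0-1(w=5) 0-3(w=2) 0-6(w=7) 3-7(w=3)}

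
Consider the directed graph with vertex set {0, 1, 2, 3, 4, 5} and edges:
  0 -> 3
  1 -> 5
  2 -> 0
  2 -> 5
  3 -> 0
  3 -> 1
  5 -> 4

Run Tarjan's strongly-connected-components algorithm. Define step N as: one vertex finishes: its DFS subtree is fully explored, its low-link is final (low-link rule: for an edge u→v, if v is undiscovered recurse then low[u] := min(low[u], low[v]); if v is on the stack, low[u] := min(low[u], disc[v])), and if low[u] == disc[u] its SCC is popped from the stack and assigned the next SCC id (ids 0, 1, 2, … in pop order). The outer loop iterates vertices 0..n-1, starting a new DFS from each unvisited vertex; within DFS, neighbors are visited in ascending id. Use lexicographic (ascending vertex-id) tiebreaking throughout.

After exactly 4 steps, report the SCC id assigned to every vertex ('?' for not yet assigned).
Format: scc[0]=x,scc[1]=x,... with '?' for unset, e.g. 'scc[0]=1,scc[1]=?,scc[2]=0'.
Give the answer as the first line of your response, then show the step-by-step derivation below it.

scc[0]=?,scc[1]=2,scc[2]=?,scc[3]=?,scc[4]=0,scc[5]=1

step 1: low=(low[0]=0,low[1]=2,low[2]=?,low[3]=0,low[4]=4,low[5]=3); scc=(scc[0]=?,scc[1]=?,scc[2]=?,scc[3]=?,scc[4]=0,scc[5]=?)
step 2: low=(low[0]=0,low[1]=2,low[2]=?,low[3]=0,low[4]=4,low[5]=3); scc=(scc[0]=?,scc[1]=?,scc[2]=?,scc[3]=?,scc[4]=0,scc[5]=1)
step 3: low=(low[0]=0,low[1]=2,low[2]=?,low[3]=0,low[4]=4,low[5]=3); scc=(scc[0]=?,scc[1]=2,scc[2]=?,scc[3]=?,scc[4]=0,scc[5]=1)
step 4: low=(low[0]=0,low[1]=2,low[2]=?,low[3]=0,low[4]=4,low[5]=3); scc=(scc[0]=?,scc[1]=2,scc[2]=?,scc[3]=?,scc[4]=0,scc[5]=1)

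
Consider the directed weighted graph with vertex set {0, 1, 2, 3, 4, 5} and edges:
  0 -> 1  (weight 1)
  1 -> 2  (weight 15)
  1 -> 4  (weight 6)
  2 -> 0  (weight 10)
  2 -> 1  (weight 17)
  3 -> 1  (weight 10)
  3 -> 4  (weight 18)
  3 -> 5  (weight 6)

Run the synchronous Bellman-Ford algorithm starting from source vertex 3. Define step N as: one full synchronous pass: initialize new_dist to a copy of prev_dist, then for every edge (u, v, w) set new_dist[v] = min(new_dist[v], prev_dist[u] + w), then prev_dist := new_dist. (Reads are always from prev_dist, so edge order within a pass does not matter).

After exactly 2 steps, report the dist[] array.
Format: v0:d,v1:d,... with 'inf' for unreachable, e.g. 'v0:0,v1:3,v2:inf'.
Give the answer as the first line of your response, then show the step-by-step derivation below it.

v0:inf,v1:10,v2:25,v3:0,v4:16,v5:6

step 1: dist = v0:inf,v1:10,v2:inf,v3:0,v4:18,v5:6
step 2: dist = v0:inf,v1:10,v2:25,v3:0,v4:16,v5:6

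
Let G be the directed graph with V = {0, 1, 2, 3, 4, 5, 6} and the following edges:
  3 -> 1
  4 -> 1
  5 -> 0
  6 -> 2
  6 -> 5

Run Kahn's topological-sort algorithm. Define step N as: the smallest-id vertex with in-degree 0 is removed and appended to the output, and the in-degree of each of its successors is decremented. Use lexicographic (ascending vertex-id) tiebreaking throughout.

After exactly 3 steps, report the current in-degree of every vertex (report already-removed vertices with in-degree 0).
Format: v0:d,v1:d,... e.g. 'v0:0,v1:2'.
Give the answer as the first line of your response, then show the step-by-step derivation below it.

v0:1,v1:0,v2:1,v3:0,v4:0,v5:1,v6:0

step 1: output 3; order=[3]; indeg=(1,1,1,0,0,1,0)
step 2: output 4; order=[3,4]; indeg=(1,0,1,0,0,1,0)
step 3: output 1; order=[3,4,1]; indeg=(1,0,1,0,0,1,0)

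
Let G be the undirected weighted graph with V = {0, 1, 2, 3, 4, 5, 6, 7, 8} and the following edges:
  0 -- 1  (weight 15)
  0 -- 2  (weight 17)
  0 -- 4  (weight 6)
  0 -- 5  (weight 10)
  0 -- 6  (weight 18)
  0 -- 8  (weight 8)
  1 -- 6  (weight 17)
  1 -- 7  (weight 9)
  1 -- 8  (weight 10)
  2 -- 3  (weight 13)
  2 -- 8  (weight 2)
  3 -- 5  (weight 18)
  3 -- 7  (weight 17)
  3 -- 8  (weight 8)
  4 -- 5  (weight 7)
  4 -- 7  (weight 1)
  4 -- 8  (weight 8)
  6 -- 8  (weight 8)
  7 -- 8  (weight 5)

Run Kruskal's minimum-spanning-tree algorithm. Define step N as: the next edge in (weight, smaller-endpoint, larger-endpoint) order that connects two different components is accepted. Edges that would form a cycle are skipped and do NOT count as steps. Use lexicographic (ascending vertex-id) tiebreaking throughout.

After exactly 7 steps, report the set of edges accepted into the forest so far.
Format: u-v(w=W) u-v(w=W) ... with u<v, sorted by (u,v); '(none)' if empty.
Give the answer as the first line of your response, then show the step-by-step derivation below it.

0-4(w=6) 2-8(w=2) 3-8(w=8) 4-5(w=7) 4-7(w=1) 6-8(w=8) 7-8(w=5)

step 1: add edge 4-7 (w=1); MST = {4-7(w=1)}
step 2: add edge 2-8 (w=2); MST = {2-8(w=2) 4-7(w=1)}
step 3: add edge 7-8 (w=5); MST = {2-8(w=2) 4-7(w=1) 7-8(w=5)}
step 4: add edge 0-4 (w=6); MST = {0-4(w=6) 2-8(w=2) 4-7(w=1) 7-8(w=5)}
step 5: add edge 4-5 (w=7); MST = {0-4(w=6) 2-8(w=2) 4-5(w=7) 4-7(w=1) 7-8(w=5)}
step 6: add edge 3-8 (w=8); MST = {0-4(w=6) 2-8(w=2) 3-8(w=8) 4-5(w=7) 4-7(w=1) 7-8(w=5)}
step 7: add edge 6-8 (w=8); MST = {0-4(w=6) 2-8(w=2) 3-8(w=8) 4-5(w=7) 4-7(w=1) 6-8(w=8) 7-8(w=5)}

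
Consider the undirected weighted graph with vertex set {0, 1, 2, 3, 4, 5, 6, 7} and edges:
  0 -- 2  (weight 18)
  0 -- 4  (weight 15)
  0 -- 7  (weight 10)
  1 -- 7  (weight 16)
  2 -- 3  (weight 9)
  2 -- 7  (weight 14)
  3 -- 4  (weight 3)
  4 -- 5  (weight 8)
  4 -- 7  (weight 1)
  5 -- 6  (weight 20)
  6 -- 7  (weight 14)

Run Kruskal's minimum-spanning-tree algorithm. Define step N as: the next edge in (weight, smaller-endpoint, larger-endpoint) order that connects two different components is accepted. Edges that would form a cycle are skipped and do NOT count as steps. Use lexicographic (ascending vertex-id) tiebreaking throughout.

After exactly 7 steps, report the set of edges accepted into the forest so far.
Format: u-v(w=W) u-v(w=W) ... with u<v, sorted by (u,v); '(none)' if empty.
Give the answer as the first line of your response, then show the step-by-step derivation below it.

0-7(w=10) 1-7(w=16) 2-3(w=9) 3-4(w=3) 4-5(w=8) 4-7(w=1) 6-7(w=14)

step 1: add edge 4-7 (w=1); MST = {4-7(w=1)}
step 2: add edge 3-4 (w=3); MST = {3-4(w=3) 4-7(w=1)}
step 3: add edge 4-5 (w=8); MST = {3-4(w=3) 4-5(w=8) 4-7(w=1)}
step 4: add edge 2-3 (w=9); MST = {2-3(w=9) 3-4(w=3) 4-5(w=8) 4-7(w=1)}
step 5: add edge 0-7 (w=10); MST = {0-7(w=10) 2-3(w=9) 3-4(w=3) 4-5(w=8) 4-7(w=1)}
step 6: add edge 6-7 (w=14); MST = {0-7(w=10) 2-3(w=9) 3-4(w=3) 4-5(w=8) 4-7(w=1) 6-7(w=14)}
step 7: add edge 1-7 (w=16); MST = {0-7(w=10) 1-7(w=16) 2-3(w=9) 3-4(w=3) 4-5(w=8) 4-7(w=1) 6-7(w=14)}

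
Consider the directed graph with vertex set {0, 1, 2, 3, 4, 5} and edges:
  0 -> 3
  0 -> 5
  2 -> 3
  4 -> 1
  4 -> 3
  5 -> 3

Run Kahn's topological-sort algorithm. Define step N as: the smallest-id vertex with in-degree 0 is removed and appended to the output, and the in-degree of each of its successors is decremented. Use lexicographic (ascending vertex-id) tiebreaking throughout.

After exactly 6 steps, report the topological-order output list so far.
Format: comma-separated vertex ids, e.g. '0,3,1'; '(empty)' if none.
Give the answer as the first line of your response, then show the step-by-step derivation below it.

0,2,4,1,5,3

step 1: output 0; order=[0]; indeg=(0,1,0,3,0,0)
step 2: output 2; order=[0,2]; indeg=(0,1,0,2,0,0)
step 3: output 4; order=[0,2,4]; indeg=(0,0,0,1,0,0)
step 4: output 1; order=[0,2,4,1]; indeg=(0,0,0,1,0,0)
step 5: output 5; order=[0,2,4,1,5]; indeg=(0,0,0,0,0,0)
step 6: output 3; order=[0,2,4,1,5,3]; indeg=(0,0,0,0,0,0)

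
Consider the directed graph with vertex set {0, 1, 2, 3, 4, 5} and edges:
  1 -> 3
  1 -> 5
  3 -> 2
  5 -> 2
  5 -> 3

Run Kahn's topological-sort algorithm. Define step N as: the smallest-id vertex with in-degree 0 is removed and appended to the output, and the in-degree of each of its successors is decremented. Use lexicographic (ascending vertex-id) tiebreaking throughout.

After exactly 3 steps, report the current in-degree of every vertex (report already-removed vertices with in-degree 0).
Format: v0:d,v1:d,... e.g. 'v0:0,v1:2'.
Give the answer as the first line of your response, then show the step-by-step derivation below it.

v0:0,v1:0,v2:2,v3:1,v4:0,v5:0

step 1: output 0; order=[0]; indeg=(0,0,2,2,0,1)
step 2: output 1; order=[0,1]; indeg=(0,0,2,1,0,0)
step 3: output 4; order=[0,1,4]; indeg=(0,0,2,1,0,0)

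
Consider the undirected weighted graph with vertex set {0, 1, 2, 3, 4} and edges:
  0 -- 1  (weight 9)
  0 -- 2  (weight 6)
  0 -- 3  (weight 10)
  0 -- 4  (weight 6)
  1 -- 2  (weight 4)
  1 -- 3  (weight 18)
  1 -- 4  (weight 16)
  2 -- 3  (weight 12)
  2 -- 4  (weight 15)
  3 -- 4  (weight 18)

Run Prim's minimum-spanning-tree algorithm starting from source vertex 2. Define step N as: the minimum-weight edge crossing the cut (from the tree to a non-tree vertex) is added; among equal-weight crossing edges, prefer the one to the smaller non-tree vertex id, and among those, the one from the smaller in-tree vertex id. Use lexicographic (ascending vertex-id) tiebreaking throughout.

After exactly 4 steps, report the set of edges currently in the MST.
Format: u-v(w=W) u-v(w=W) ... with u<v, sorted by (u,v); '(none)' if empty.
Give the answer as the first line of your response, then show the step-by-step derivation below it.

0-2(w=6) 0-3(w=10) 0-4(w=6) 1-2(w=4)

step 1: add edge 1-2 (w=4); MST = {1-2(w=4)}
step 2: add edge 0-2 (w=6); MST = {0-2(w=6) 1-2(w=4)}
step 3: add edge 0-4 (w=6); MST = {0-2(w=6) 0-4(w=6) 1-2(w=4)}
step 4: add edge 0-3 (w=10); MST = {0-2(w=6) 0-3(w=10) 0-4(w=6) 1-2(w=4)}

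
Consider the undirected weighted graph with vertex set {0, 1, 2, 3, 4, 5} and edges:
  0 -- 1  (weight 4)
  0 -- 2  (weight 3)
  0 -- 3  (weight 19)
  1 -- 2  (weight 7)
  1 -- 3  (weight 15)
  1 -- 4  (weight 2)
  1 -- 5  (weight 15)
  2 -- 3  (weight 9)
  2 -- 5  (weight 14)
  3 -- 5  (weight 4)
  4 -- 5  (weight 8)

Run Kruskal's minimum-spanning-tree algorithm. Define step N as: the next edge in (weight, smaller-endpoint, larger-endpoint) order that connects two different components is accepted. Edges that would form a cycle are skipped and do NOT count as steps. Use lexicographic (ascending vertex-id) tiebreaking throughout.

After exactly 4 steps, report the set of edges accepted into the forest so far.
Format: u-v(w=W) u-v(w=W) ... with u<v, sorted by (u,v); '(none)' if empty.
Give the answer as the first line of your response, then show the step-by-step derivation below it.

0-1(w=4) 0-2(w=3) 1-4(w=2) 3-5(w=4)

step 1: add edge 1-4 (w=2); MST = {1-4(w=2)}
step 2: add edge 0-2 (w=3); MST = {0-2(w=3) 1-4(w=2)}
step 3: add edge 0-1 (w=4); MST = {0-1(w=4) 0-2(w=3) 1-4(w=2)}
step 4: add edge 3-5 (w=4); MST = {0-1(w=4) 0-2(w=3) 1-4(w=2) 3-5(w=4)}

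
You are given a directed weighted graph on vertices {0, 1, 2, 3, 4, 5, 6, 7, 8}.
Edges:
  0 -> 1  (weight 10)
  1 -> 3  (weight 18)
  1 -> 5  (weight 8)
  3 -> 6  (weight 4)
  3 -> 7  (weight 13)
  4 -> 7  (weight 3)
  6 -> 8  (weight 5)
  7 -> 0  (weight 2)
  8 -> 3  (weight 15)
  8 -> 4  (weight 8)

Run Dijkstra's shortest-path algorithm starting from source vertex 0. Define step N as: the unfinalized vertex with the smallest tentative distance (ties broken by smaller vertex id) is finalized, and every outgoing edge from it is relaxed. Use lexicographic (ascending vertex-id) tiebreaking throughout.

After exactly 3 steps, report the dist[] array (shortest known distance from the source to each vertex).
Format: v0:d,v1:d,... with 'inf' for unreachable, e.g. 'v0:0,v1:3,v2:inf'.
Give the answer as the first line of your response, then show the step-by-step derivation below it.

v0:0,v1:10,v2:inf,v3:28,v4:inf,v5:18,v6:inf,v7:inf,v8:inf

step 1: dist = v0:0,v1:10,v2:inf,v3:inf,v4:inf,v5:inf,v6:inf,v7:inf,v8:inf
step 2: dist = v0:0,v1:10,v2:inf,v3:28,v4:inf,v5:18,v6:inf,v7:inf,v8:inf
step 3: dist = v0:0,v1:10,v2:inf,v3:28,v4:inf,v5:18,v6:inf,v7:inf,v8:inf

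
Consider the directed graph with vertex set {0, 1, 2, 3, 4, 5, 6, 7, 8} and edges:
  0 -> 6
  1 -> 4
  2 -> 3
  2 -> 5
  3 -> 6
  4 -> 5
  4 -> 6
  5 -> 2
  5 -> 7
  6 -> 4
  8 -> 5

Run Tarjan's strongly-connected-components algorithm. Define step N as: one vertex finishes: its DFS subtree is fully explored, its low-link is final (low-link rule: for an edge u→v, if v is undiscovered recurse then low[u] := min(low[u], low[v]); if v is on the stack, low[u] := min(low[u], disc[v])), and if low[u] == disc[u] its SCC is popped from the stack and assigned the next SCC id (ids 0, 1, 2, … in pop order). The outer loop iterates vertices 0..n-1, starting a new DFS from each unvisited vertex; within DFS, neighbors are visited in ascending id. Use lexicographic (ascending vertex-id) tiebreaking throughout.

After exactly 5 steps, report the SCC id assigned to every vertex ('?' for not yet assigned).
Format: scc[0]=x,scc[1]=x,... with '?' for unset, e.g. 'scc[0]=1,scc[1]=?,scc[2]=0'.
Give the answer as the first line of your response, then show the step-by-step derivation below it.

scc[0]=?,scc[1]=?,scc[2]=?,scc[3]=?,scc[4]=?,scc[5]=?,scc[6]=?,scc[7]=0,scc[8]=?

step 1: low=(low[0]=0,low[1]=?,low[2]=4,low[3]=1,low[4]=2,low[5]=3,low[6]=1,low[7]=?,low[8]=?); scc=(scc[0]=?,scc[1]=?,scc[2]=?,scc[3]=?,scc[4]=?,scc[5]=?,scc[6]=?,scc[7]=?,scc[8]=?)
step 2: low=(low[0]=0,low[1]=?,low[2]=1,low[3]=1,low[4]=2,low[5]=3,low[6]=1,low[7]=?,low[8]=?); scc=(scc[0]=?,scc[1]=?,scc[2]=?,scc[3]=?,scc[4]=?,scc[5]=?,scc[6]=?,scc[7]=?,scc[8]=?)
step 3: low=(low[0]=0,low[1]=?,low[2]=1,low[3]=1,low[4]=2,low[5]=1,low[6]=1,low[7]=6,low[8]=?); scc=(scc[0]=?,scc[1]=?,scc[2]=?,scc[3]=?,scc[4]=?,scc[5]=?,scc[6]=?,scc[7]=0,scc[8]=?)
step 4: low=(low[0]=0,low[1]=?,low[2]=1,low[3]=1,low[4]=2,low[5]=1,low[6]=1,low[7]=6,low[8]=?); scc=(scc[0]=?,scc[1]=?,scc[2]=?,scc[3]=?,scc[4]=?,scc[5]=?,scc[6]=?,scc[7]=0,scc[8]=?)
step 5: low=(low[0]=0,low[1]=?,low[2]=1,low[3]=1,low[4]=1,low[5]=1,low[6]=1,low[7]=6,low[8]=?); scc=(scc[0]=?,scc[1]=?,scc[2]=?,scc[3]=?,scc[4]=?,scc[5]=?,scc[6]=?,scc[7]=0,scc[8]=?)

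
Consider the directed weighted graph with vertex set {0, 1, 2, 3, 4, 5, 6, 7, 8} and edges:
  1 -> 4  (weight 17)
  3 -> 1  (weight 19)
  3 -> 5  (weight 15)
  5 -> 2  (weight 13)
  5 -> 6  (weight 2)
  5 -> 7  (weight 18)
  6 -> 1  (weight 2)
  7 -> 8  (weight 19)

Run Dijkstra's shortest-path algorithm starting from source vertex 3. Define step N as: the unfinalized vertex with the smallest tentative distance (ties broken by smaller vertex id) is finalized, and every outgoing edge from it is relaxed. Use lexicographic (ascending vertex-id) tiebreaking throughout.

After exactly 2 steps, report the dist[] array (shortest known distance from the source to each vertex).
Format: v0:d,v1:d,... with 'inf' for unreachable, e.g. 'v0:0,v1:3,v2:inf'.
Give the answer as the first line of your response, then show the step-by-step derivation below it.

v0:inf,v1:19,v2:28,v3:0,v4:inf,v5:15,v6:17,v7:33,v8:inf

step 1: dist = v0:inf,v1:19,v2:inf,v3:0,v4:inf,v5:15,v6:inf,v7:inf,v8:inf
step 2: dist = v0:inf,v1:19,v2:28,v3:0,v4:inf,v5:15,v6:17,v7:33,v8:inf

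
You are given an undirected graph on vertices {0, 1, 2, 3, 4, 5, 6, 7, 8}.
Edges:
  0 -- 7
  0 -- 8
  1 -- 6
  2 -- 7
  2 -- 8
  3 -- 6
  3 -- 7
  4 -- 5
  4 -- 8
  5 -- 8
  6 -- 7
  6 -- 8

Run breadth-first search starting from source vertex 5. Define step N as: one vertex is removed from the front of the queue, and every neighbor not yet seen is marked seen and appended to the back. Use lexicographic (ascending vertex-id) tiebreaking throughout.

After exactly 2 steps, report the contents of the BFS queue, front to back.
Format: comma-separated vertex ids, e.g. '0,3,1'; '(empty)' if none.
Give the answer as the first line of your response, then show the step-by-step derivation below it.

8

step 1: dequeue 5; queue=[4,8]; order=5
step 2: dequeue 4; queue=[8]; order=5,4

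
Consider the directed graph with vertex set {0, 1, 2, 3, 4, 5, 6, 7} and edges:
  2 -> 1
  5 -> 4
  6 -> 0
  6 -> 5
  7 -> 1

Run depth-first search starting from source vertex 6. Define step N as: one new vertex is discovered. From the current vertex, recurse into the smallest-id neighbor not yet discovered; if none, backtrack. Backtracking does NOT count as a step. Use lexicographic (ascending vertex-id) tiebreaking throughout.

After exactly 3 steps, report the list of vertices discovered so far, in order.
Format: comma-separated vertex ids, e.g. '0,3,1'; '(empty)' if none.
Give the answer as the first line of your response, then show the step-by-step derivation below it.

6,0,5

step 1: discover 6; path=6; order=6
step 2: discover 0; path=6>0; order=6,0
step 3: discover 5; path=6>5; order=6,0,5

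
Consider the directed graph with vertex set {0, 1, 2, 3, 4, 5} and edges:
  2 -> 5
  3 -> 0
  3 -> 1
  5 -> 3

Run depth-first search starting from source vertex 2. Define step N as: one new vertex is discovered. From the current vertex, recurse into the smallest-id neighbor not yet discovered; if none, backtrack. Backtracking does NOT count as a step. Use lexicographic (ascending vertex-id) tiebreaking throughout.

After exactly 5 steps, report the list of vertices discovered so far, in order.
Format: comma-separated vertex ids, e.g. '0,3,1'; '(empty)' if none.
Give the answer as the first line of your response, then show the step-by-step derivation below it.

2,5,3,0,1

step 1: discover 2; path=2; order=2
step 2: discover 5; path=2>5; order=2,5
step 3: discover 3; path=2>5>3; order=2,5,3
step 4: discover 0; path=2>5>3>0; order=2,5,3,0
step 5: discover 1; path=2>5>3>1; order=2,5,3,0,1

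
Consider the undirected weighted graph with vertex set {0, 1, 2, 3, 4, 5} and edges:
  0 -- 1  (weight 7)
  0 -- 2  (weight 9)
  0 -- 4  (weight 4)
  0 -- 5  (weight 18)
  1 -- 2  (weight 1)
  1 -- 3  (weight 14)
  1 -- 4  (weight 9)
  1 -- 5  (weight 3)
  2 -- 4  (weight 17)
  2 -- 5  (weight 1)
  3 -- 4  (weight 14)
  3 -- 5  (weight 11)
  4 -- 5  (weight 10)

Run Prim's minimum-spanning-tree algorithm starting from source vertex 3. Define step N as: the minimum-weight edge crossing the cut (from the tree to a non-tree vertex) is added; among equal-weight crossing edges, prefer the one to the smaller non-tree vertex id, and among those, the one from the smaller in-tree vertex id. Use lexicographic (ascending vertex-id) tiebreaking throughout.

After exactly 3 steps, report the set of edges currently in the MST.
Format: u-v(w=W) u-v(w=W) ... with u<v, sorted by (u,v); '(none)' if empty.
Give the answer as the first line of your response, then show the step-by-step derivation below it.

1-2(w=1) 2-5(w=1) 3-5(w=11)

step 1: add edge 3-5 (w=11); MST = {3-5(w=11)}
step 2: add edge 2-5 (w=1); MST = {2-5(w=1) 3-5(w=11)}
step 3: add edge 1-2 (w=1); MST = {1-2(w=1) 2-5(w=1) 3-5(w=11)}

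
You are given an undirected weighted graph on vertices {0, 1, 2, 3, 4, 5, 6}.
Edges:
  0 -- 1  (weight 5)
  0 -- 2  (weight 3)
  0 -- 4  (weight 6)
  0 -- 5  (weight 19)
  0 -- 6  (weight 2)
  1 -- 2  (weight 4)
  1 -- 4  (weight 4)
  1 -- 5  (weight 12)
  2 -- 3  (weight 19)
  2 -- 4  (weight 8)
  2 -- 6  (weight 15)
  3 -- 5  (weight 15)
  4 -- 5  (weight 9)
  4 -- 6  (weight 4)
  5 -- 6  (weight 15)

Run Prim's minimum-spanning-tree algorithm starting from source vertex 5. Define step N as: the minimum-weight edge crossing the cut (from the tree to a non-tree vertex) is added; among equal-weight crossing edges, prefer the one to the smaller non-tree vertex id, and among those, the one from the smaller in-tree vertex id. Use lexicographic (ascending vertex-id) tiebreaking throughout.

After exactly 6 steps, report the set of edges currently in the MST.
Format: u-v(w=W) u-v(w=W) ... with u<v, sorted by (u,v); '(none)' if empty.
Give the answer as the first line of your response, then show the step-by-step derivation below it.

0-2(w=3) 0-6(w=2) 1-2(w=4) 1-4(w=4) 3-5(w=15) 4-5(w=9)

step 1: add edge 4-5 (w=9); MST = {4-5(w=9)}
step 2: add edge 1-4 (w=4); MST = {1-4(w=4) 4-5(w=9)}
step 3: add edge 1-2 (w=4); MST = {1-2(w=4) 1-4(w=4) 4-5(w=9)}
step 4: add edge 0-2 (w=3); MST = {0-2(w=3) 1-2(w=4) 1-4(w=4) 4-5(w=9)}
step 5: add edge 0-6 (w=2); MST = {0-2(w=3) 0-6(w=2) 1-2(w=4) 1-4(w=4) 4-5(w=9)}
step 6: add edge 3-5 (w=15); MST = {0-2(w=3) 0-6(w=2) 1-2(w=4) 1-4(w=4) 3-5(w=15) 4-5(w=9)}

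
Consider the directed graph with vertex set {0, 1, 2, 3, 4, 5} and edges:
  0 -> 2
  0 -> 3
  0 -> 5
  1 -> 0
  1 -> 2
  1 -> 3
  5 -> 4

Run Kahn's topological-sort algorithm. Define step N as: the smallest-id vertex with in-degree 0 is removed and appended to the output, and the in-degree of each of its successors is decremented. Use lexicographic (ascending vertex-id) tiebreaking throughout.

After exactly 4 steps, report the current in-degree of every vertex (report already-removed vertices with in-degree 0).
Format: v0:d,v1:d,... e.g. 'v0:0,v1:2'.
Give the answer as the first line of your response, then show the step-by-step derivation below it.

v0:0,v1:0,v2:0,v3:0,v4:1,v5:0

step 1: output 1; order=[1]; indeg=(0,0,1,1,1,1)
step 2: output 0; order=[1,0]; indeg=(0,0,0,0,1,0)
step 3: output 2; order=[1,0,2]; indeg=(0,0,0,0,1,0)
step 4: output 3; order=[1,0,2,3]; indeg=(0,0,0,0,1,0)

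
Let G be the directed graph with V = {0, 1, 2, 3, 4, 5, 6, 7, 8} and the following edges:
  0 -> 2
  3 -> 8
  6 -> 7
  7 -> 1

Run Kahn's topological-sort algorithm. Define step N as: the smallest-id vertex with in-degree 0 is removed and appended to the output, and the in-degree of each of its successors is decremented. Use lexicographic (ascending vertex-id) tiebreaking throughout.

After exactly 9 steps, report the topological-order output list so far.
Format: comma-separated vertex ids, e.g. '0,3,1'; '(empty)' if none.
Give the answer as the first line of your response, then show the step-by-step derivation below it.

0,2,3,4,5,6,7,1,8

step 1: output 0; order=[0]; indeg=(0,1,0,0,0,0,0,1,1)
step 2: output 2; order=[0,2]; indeg=(0,1,0,0,0,0,0,1,1)
step 3: output 3; order=[0,2,3]; indeg=(0,1,0,0,0,0,0,1,0)
step 4: output 4; order=[0,2,3,4]; indeg=(0,1,0,0,0,0,0,1,0)
step 5: output 5; order=[0,2,3,4,5]; indeg=(0,1,0,0,0,0,0,1,0)
step 6: output 6; order=[0,2,3,4,5,6]; indeg=(0,1,0,0,0,0,0,0,0)
step 7: output 7; order=[0,2,3,4,5,6,7]; indeg=(0,0,0,0,0,0,0,0,0)
step 8: output 1; order=[0,2,3,4,5,6,7,1]; indeg=(0,0,0,0,0,0,0,0,0)
step 9: output 8; order=[0,2,3,4,5,6,7,1,8]; indeg=(0,0,0,0,0,0,0,0,0)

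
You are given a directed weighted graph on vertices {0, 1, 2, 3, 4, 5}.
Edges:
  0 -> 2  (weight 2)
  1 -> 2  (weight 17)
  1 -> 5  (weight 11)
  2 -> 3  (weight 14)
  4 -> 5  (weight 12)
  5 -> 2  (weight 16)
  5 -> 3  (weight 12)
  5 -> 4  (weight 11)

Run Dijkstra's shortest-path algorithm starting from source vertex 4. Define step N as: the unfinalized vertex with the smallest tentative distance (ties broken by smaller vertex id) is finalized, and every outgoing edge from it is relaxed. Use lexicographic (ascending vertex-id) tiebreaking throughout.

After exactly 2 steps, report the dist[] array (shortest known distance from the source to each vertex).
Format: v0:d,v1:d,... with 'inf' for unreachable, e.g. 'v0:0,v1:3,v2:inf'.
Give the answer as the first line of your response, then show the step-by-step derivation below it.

v0:inf,v1:inf,v2:28,v3:24,v4:0,v5:12

step 1: dist = v0:inf,v1:inf,v2:inf,v3:inf,v4:0,v5:12
step 2: dist = v0:inf,v1:inf,v2:28,v3:24,v4:0,v5:12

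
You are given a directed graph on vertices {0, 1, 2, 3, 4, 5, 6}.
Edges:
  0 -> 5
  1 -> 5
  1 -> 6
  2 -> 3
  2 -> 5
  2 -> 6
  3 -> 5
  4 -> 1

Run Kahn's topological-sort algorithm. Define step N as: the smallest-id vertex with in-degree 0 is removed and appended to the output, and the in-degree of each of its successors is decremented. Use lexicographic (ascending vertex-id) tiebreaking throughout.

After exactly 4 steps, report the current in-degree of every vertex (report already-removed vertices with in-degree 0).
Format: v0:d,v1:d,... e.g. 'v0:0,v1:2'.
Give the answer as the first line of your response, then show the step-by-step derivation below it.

v0:0,v1:0,v2:0,v3:0,v4:0,v5:1,v6:1

step 1: output 0; order=[0]; indeg=(0,1,0,1,0,3,2)
step 2: output 2; order=[0,2]; indeg=(0,1,0,0,0,2,1)
step 3: output 3; order=[0,2,3]; indeg=(0,1,0,0,0,1,1)
step 4: output 4; order=[0,2,3,4]; indeg=(0,0,0,0,0,1,1)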